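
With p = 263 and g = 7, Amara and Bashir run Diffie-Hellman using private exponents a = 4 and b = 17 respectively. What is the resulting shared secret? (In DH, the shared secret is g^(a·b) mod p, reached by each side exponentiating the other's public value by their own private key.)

Amara sends A = g^a mod p = 7^4 mod 263.
7^1 ≡ 7 (mod 263)
7^2 = (7^1)^2 ≡ 7^2 = 49 ≡ 49 (mod 263)
7^4 = (7^2)^2 ≡ 49^2 = 2401 ≡ 34 (mod 263)
So A = 34. Bashir then computes K = A^b mod p = 34^17 mod 263.
34^1 ≡ 34 (mod 263)
34^2 = (34^1)^2 ≡ 34^2 = 1156 ≡ 104 (mod 263)
34^4 = (34^2)^2 ≡ 104^2 = 10816 ≡ 33 (mod 263)
34^8 = (34^4)^2 ≡ 33^2 = 1089 ≡ 37 (mod 263)
34^16 = (34^8)^2 ≡ 37^2 = 1369 ≡ 54 (mod 263)
34^17 = 34^16 · 34^1 ≡ 54 · 34 ≡ 258 (mod 263).

258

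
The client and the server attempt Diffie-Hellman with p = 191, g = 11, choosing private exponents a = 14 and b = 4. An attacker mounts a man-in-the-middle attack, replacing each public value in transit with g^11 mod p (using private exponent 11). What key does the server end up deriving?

The server receives an attacker's public value M = 11^11 mod 191 instead of the honest one.
11^1 ≡ 11 (mod 191)
11^2 = (11^1)^2 ≡ 11^2 = 121 ≡ 121 (mod 191)
11^4 = (11^2)^2 ≡ 121^2 = 14641 ≡ 125 (mod 191)
11^8 = (11^4)^2 ≡ 125^2 = 15625 ≡ 154 (mod 191)
11^11 = 11^8 · 11^2 · 11^1 ≡ 154 · 121 · 11 ≡ 31 (mod 191).
So M = 31. The server computes K = M^4 mod 191.
31^1 ≡ 31 (mod 191)
31^2 = (31^1)^2 ≡ 31^2 = 961 ≡ 6 (mod 191)
31^4 = (31^2)^2 ≡ 6^2 = 36 ≡ 36 (mod 191)

36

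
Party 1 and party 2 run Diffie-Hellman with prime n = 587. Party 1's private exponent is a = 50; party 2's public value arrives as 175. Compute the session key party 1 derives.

Shared key K = 175^50 mod 587.
175^1 ≡ 175 (mod 587)
175^2 = (175^1)^2 ≡ 175^2 = 30625 ≡ 101 (mod 587)
175^4 = (175^2)^2 ≡ 101^2 = 10201 ≡ 222 (mod 587)
175^8 = (175^4)^2 ≡ 222^2 = 49284 ≡ 563 (mod 587)
175^16 = (175^8)^2 ≡ 563^2 = 316969 ≡ 576 (mod 587)
175^32 = (175^16)^2 ≡ 576^2 = 331776 ≡ 121 (mod 587)
175^50 = 175^32 · 175^16 · 175^2 ≡ 121 · 576 · 101 ≡ 579 (mod 587).

579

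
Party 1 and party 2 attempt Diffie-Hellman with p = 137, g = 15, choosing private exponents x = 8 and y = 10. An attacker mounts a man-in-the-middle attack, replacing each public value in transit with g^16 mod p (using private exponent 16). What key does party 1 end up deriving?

Party 1 receives an attacker's public value M = 15^16 mod 137 instead of the honest one.
15^1 ≡ 15 (mod 137)
15^2 = (15^1)^2 ≡ 15^2 = 225 ≡ 88 (mod 137)
15^4 = (15^2)^2 ≡ 88^2 = 7744 ≡ 72 (mod 137)
15^8 = (15^4)^2 ≡ 72^2 = 5184 ≡ 115 (mod 137)
15^16 = (15^8)^2 ≡ 115^2 = 13225 ≡ 73 (mod 137)
So M = 73. Party 1 computes K = M^8 mod 137.
73^1 ≡ 73 (mod 137)
73^2 = (73^1)^2 ≡ 73^2 = 5329 ≡ 123 (mod 137)
73^4 = (73^2)^2 ≡ 123^2 = 15129 ≡ 59 (mod 137)
73^8 = (73^4)^2 ≡ 59^2 = 3481 ≡ 56 (mod 137)

56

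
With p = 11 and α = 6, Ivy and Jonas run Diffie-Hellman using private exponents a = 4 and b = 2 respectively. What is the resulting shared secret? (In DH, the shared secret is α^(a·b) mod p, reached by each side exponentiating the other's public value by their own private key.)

4

Jonas sends B = α^b mod p = 6^2 mod 11.
6^1 ≡ 6 (mod 11)
6^2 = (6^1)^2 ≡ 6^2 = 36 ≡ 3 (mod 11)
So B = 3. Ivy then computes K = B^a mod p = 3^4 mod 11.
3^1 ≡ 3 (mod 11)
3^2 = (3^1)^2 ≡ 3^2 = 9 ≡ 9 (mod 11)
3^4 = (3^2)^2 ≡ 9^2 = 81 ≡ 4 (mod 11)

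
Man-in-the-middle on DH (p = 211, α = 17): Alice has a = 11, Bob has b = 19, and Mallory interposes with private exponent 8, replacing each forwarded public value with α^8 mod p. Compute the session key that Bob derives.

Bob receives Mallory's public value M = 17^8 mod 211 instead of the honest one.
17^1 ≡ 17 (mod 211)
17^2 = (17^1)^2 ≡ 17^2 = 289 ≡ 78 (mod 211)
17^4 = (17^2)^2 ≡ 78^2 = 6084 ≡ 176 (mod 211)
17^8 = (17^4)^2 ≡ 176^2 = 30976 ≡ 170 (mod 211)
So M = 170. Bob computes K = M^19 mod 211.
170^1 ≡ 170 (mod 211)
170^2 = (170^1)^2 ≡ 170^2 = 28900 ≡ 204 (mod 211)
170^4 = (170^2)^2 ≡ 204^2 = 41616 ≡ 49 (mod 211)
170^8 = (170^4)^2 ≡ 49^2 = 2401 ≡ 80 (mod 211)
170^16 = (170^8)^2 ≡ 80^2 = 6400 ≡ 70 (mod 211)
170^19 = 170^16 · 170^2 · 170^1 ≡ 70 · 204 · 170 ≡ 45 (mod 211).

45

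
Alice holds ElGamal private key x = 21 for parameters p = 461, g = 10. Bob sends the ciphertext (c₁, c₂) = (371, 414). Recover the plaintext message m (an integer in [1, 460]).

Shared mask s = c₁^x mod p = 371^21 mod 461.
371^1 ≡ 371 (mod 461)
371^2 = (371^1)^2 ≡ 371^2 = 137641 ≡ 263 (mod 461)
371^4 = (371^2)^2 ≡ 263^2 = 69169 ≡ 19 (mod 461)
371^8 = (371^4)^2 ≡ 19^2 = 361 ≡ 361 (mod 461)
371^16 = (371^8)^2 ≡ 361^2 = 130321 ≡ 319 (mod 461)
371^21 = 371^16 · 371^4 · 371^1 ≡ 319 · 19 · 371 ≡ 334 (mod 461).
So s = 334; s⁻¹ ≡ 98 (mod 461).
m = c₂ · s⁻¹ mod 461 = 414 · 98 mod 461 = 4.

4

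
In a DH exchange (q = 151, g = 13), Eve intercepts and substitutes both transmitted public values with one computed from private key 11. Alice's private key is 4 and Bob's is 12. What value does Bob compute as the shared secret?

9

Bob receives Eve's public value M = 13^11 mod 151 instead of the honest one.
13^1 ≡ 13 (mod 151)
13^2 = (13^1)^2 ≡ 13^2 = 169 ≡ 18 (mod 151)
13^4 = (13^2)^2 ≡ 18^2 = 324 ≡ 22 (mod 151)
13^8 = (13^4)^2 ≡ 22^2 = 484 ≡ 31 (mod 151)
13^11 = 13^8 · 13^2 · 13^1 ≡ 31 · 18 · 13 ≡ 6 (mod 151).
So M = 6. Bob computes K = M^12 mod 151.
6^1 ≡ 6 (mod 151)
6^2 = (6^1)^2 ≡ 6^2 = 36 ≡ 36 (mod 151)
6^4 = (6^2)^2 ≡ 36^2 = 1296 ≡ 88 (mod 151)
6^8 = (6^4)^2 ≡ 88^2 = 7744 ≡ 43 (mod 151)
6^12 = 6^8 · 6^4 ≡ 43 · 88 ≡ 9 (mod 151).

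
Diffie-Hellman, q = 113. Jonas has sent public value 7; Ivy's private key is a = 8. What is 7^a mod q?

Shared key K = 7^8 mod 113.
7^1 ≡ 7 (mod 113)
7^2 = (7^1)^2 ≡ 7^2 = 49 ≡ 49 (mod 113)
7^4 = (7^2)^2 ≡ 49^2 = 2401 ≡ 28 (mod 113)
7^8 = (7^4)^2 ≡ 28^2 = 784 ≡ 106 (mod 113)

106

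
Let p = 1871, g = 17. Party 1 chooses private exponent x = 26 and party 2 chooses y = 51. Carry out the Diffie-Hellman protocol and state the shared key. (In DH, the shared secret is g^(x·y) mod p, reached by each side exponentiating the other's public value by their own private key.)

Party 1 sends A = g^x mod p = 17^26 mod 1871.
17^1 ≡ 17 (mod 1871)
17^2 = (17^1)^2 ≡ 17^2 = 289 ≡ 289 (mod 1871)
17^4 = (17^2)^2 ≡ 289^2 = 83521 ≡ 1197 (mod 1871)
17^8 = (17^4)^2 ≡ 1197^2 = 1432809 ≡ 1494 (mod 1871)
17^16 = (17^8)^2 ≡ 1494^2 = 2232036 ≡ 1804 (mod 1871)
17^26 = 17^16 · 17^8 · 17^2 ≡ 1804 · 1494 · 289 ≡ 1080 (mod 1871).
So A = 1080. Party 2 then computes K = A^y mod p = 1080^51 mod 1871.
1080^1 ≡ 1080 (mod 1871)
1080^2 = (1080^1)^2 ≡ 1080^2 = 1166400 ≡ 767 (mod 1871)
1080^4 = (1080^2)^2 ≡ 767^2 = 588289 ≡ 795 (mod 1871)
1080^8 = (1080^4)^2 ≡ 795^2 = 632025 ≡ 1498 (mod 1871)
1080^16 = (1080^8)^2 ≡ 1498^2 = 2244004 ≡ 675 (mod 1871)
1080^32 = (1080^16)^2 ≡ 675^2 = 455625 ≡ 972 (mod 1871)
1080^51 = 1080^32 · 1080^16 · 1080^2 · 1080^1 ≡ 972 · 675 · 767 · 1080 ≡ 1180 (mod 1871).

1180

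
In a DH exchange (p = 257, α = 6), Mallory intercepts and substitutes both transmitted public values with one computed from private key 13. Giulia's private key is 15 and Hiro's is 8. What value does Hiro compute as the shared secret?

Hiro receives Mallory's public value M = 6^13 mod 257 instead of the honest one.
6^1 ≡ 6 (mod 257)
6^2 = (6^1)^2 ≡ 6^2 = 36 ≡ 36 (mod 257)
6^4 = (6^2)^2 ≡ 36^2 = 1296 ≡ 11 (mod 257)
6^8 = (6^4)^2 ≡ 11^2 = 121 ≡ 121 (mod 257)
6^13 = 6^8 · 6^4 · 6^1 ≡ 121 · 11 · 6 ≡ 19 (mod 257).
So M = 19. Hiro computes K = M^8 mod 257.
19^1 ≡ 19 (mod 257)
19^2 = (19^1)^2 ≡ 19^2 = 361 ≡ 104 (mod 257)
19^4 = (19^2)^2 ≡ 104^2 = 10816 ≡ 22 (mod 257)
19^8 = (19^4)^2 ≡ 22^2 = 484 ≡ 227 (mod 257)

227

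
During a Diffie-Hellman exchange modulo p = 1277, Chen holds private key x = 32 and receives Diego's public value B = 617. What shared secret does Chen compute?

640

Shared key K = 617^32 mod 1277.
617^1 ≡ 617 (mod 1277)
617^2 = (617^1)^2 ≡ 617^2 = 380689 ≡ 143 (mod 1277)
617^4 = (617^2)^2 ≡ 143^2 = 20449 ≡ 17 (mod 1277)
617^8 = (617^4)^2 ≡ 17^2 = 289 ≡ 289 (mod 1277)
617^16 = (617^8)^2 ≡ 289^2 = 83521 ≡ 516 (mod 1277)
617^32 = (617^16)^2 ≡ 516^2 = 266256 ≡ 640 (mod 1277)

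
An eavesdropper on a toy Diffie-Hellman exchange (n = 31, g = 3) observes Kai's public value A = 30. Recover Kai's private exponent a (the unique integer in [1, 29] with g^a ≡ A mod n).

15

Try successive powers of 3 modulo 31:
3^1 ≡ 3
3^2 ≡ 9
3^3 ≡ 27
3^4 ≡ 19
3^5 ≡ 26
3^6 ≡ 16
3^7 ≡ 17
3^8 ≡ 20
3^9 ≡ 29
3^10 ≡ 25
3^11 ≡ 13
3^12 ≡ 8
3^13 ≡ 24
3^14 ≡ 10
3^15 ≡ 30
Found: a = 15.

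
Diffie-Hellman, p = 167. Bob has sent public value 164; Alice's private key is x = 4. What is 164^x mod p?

81

Shared key K = 164^4 mod 167.
164^1 ≡ 164 (mod 167)
164^2 = (164^1)^2 ≡ 164^2 = 26896 ≡ 9 (mod 167)
164^4 = (164^2)^2 ≡ 9^2 = 81 ≡ 81 (mod 167)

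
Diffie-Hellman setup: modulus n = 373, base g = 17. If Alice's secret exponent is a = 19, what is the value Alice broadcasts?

Public value = 17^19 mod 373.
17^1 ≡ 17 (mod 373)
17^2 = (17^1)^2 ≡ 17^2 = 289 ≡ 289 (mod 373)
17^4 = (17^2)^2 ≡ 289^2 = 83521 ≡ 342 (mod 373)
17^8 = (17^4)^2 ≡ 342^2 = 116964 ≡ 215 (mod 373)
17^16 = (17^8)^2 ≡ 215^2 = 46225 ≡ 346 (mod 373)
17^19 = 17^16 · 17^2 · 17^1 ≡ 346 · 289 · 17 ≡ 137 (mod 373).

137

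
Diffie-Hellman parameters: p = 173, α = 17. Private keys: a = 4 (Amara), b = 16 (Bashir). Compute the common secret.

Bashir sends B = α^b mod p = 17^16 mod 173.
17^1 ≡ 17 (mod 173)
17^2 = (17^1)^2 ≡ 17^2 = 289 ≡ 116 (mod 173)
17^4 = (17^2)^2 ≡ 116^2 = 13456 ≡ 135 (mod 173)
17^8 = (17^4)^2 ≡ 135^2 = 18225 ≡ 60 (mod 173)
17^16 = (17^8)^2 ≡ 60^2 = 3600 ≡ 140 (mod 173)
So B = 140. Amara then computes K = B^a mod p = 140^4 mod 173.
140^1 ≡ 140 (mod 173)
140^2 = (140^1)^2 ≡ 140^2 = 19600 ≡ 51 (mod 173)
140^4 = (140^2)^2 ≡ 51^2 = 2601 ≡ 6 (mod 173)

6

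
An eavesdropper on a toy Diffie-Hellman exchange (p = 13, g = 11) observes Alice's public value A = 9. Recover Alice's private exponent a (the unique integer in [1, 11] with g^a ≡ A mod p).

8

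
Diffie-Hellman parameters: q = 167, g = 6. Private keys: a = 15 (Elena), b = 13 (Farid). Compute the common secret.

22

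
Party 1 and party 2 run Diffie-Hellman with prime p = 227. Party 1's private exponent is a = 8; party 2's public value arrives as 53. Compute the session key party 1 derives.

159

Shared key K = 53^8 mod 227.
53^1 ≡ 53 (mod 227)
53^2 = (53^1)^2 ≡ 53^2 = 2809 ≡ 85 (mod 227)
53^4 = (53^2)^2 ≡ 85^2 = 7225 ≡ 188 (mod 227)
53^8 = (53^4)^2 ≡ 188^2 = 35344 ≡ 159 (mod 227)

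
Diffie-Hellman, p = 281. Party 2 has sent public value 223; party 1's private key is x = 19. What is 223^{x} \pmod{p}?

Shared key K = 223^19 mod 281.
223^1 ≡ 223 (mod 281)
223^2 = (223^1)^2 ≡ 223^2 = 49729 ≡ 273 (mod 281)
223^4 = (223^2)^2 ≡ 273^2 = 74529 ≡ 64 (mod 281)
223^8 = (223^4)^2 ≡ 64^2 = 4096 ≡ 162 (mod 281)
223^16 = (223^8)^2 ≡ 162^2 = 26244 ≡ 111 (mod 281)
223^19 = 223^16 · 223^2 · 223^1 ≡ 111 · 273 · 223 ≡ 81 (mod 281).

81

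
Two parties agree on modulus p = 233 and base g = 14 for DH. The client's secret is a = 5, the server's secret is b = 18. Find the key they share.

201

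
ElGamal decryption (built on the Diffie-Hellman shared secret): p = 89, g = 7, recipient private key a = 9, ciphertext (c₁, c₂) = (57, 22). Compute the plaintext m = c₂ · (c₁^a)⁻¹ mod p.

78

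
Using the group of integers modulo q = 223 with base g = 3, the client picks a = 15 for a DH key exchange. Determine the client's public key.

Public value = 3^15 mod 223.
3^1 ≡ 3 (mod 223)
3^2 = (3^1)^2 ≡ 3^2 = 9 ≡ 9 (mod 223)
3^4 = (3^2)^2 ≡ 9^2 = 81 ≡ 81 (mod 223)
3^8 = (3^4)^2 ≡ 81^2 = 6561 ≡ 94 (mod 223)
3^15 = 3^8 · 3^4 · 3^2 · 3^1 ≡ 94 · 81 · 9 · 3 ≡ 195 (mod 223).

195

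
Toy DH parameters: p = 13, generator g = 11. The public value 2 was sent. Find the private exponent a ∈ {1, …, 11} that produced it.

7

Try successive powers of 11 modulo 13:
11^1 ≡ 11
11^2 ≡ 4
11^3 ≡ 5
11^4 ≡ 3
11^5 ≡ 7
11^6 ≡ 12
11^7 ≡ 2
Found: a = 7.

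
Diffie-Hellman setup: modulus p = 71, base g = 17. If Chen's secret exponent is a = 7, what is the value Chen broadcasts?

Public value = 17^7 mod 71.
17^1 ≡ 17 (mod 71)
17^2 = (17^1)^2 ≡ 17^2 = 289 ≡ 5 (mod 71)
17^4 = (17^2)^2 ≡ 5^2 = 25 ≡ 25 (mod 71)
17^7 = 17^4 · 17^2 · 17^1 ≡ 25 · 5 · 17 ≡ 66 (mod 71).

66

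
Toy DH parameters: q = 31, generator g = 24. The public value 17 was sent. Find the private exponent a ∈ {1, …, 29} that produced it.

19

Try successive powers of 24 modulo 31:
24^1 ≡ 24
24^2 ≡ 18
24^3 ≡ 29
24^4 ≡ 14
24^5 ≡ 26
24^6 ≡ 4
24^7 ≡ 3
24^8 ≡ 10
24^9 ≡ 23
24^10 ≡ 25
24^11 ≡ 11
24^12 ≡ 16
24^13 ≡ 12
24^14 ≡ 9
24^15 ≡ 30
24^16 ≡ 7
24^17 ≡ 13
24^18 ≡ 2
24^19 ≡ 17
Found: a = 19.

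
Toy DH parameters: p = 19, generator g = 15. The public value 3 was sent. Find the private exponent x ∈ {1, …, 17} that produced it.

Try successive powers of 15 modulo 19:
15^1 ≡ 15
15^2 ≡ 16
15^3 ≡ 12
15^4 ≡ 9
15^5 ≡ 2
15^6 ≡ 11
15^7 ≡ 13
15^8 ≡ 5
15^9 ≡ 18
15^10 ≡ 4
15^11 ≡ 3
Found: x = 11.

11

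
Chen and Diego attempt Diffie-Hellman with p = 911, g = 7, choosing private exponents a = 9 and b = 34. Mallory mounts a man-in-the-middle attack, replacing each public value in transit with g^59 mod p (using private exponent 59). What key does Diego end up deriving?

Diego receives Mallory's public value M = 7^59 mod 911 instead of the honest one.
7^1 ≡ 7 (mod 911)
7^2 = (7^1)^2 ≡ 7^2 = 49 ≡ 49 (mod 911)
7^4 = (7^2)^2 ≡ 49^2 = 2401 ≡ 579 (mod 911)
7^8 = (7^4)^2 ≡ 579^2 = 335241 ≡ 904 (mod 911)
7^16 = (7^8)^2 ≡ 904^2 = 817216 ≡ 49 (mod 911)
7^32 = (7^16)^2 ≡ 49^2 = 2401 ≡ 579 (mod 911)
7^59 = 7^32 · 7^16 · 7^8 · 7^2 · 7^1 ≡ 579 · 49 · 904 · 49 · 7 ≡ 343 (mod 911).
So M = 343. Diego computes K = M^34 mod 911.
343^1 ≡ 343 (mod 911)
343^2 = (343^1)^2 ≡ 343^2 = 117649 ≡ 130 (mod 911)
343^4 = (343^2)^2 ≡ 130^2 = 16900 ≡ 502 (mod 911)
343^8 = (343^4)^2 ≡ 502^2 = 252004 ≡ 568 (mod 911)
343^16 = (343^8)^2 ≡ 568^2 = 322624 ≡ 130 (mod 911)
343^32 = (343^16)^2 ≡ 130^2 = 16900 ≡ 502 (mod 911)
343^34 = 343^32 · 343^2 ≡ 502 · 130 ≡ 579 (mod 911).

579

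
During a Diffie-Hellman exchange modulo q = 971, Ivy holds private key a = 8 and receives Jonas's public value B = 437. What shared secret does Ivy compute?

Shared key K = 437^8 mod 971.
437^1 ≡ 437 (mod 971)
437^2 = (437^1)^2 ≡ 437^2 = 190969 ≡ 653 (mod 971)
437^4 = (437^2)^2 ≡ 653^2 = 426409 ≡ 140 (mod 971)
437^8 = (437^4)^2 ≡ 140^2 = 19600 ≡ 180 (mod 971)

180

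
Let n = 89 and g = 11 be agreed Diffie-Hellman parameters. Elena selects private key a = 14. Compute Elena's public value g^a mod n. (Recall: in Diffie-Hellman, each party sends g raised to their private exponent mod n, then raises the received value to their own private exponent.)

4

Public value = 11^14 mod 89.
11^1 ≡ 11 (mod 89)
11^2 = (11^1)^2 ≡ 11^2 = 121 ≡ 32 (mod 89)
11^4 = (11^2)^2 ≡ 32^2 = 1024 ≡ 45 (mod 89)
11^8 = (11^4)^2 ≡ 45^2 = 2025 ≡ 67 (mod 89)
11^14 = 11^8 · 11^4 · 11^2 ≡ 67 · 45 · 32 ≡ 4 (mod 89).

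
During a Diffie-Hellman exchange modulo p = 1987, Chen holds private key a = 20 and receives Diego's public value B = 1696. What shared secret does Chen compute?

1860

Shared key K = 1696^20 mod 1987.
1696^1 ≡ 1696 (mod 1987)
1696^2 = (1696^1)^2 ≡ 1696^2 = 2876416 ≡ 1227 (mod 1987)
1696^4 = (1696^2)^2 ≡ 1227^2 = 1505529 ≡ 1370 (mod 1987)
1696^8 = (1696^4)^2 ≡ 1370^2 = 1876900 ≡ 1172 (mod 1987)
1696^16 = (1696^8)^2 ≡ 1172^2 = 1373584 ≡ 567 (mod 1987)
1696^20 = 1696^16 · 1696^4 ≡ 567 · 1370 ≡ 1860 (mod 1987).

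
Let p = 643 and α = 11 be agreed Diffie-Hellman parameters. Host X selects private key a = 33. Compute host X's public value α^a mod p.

Public value = 11^33 mod 643.
11^1 ≡ 11 (mod 643)
11^2 = (11^1)^2 ≡ 11^2 = 121 ≡ 121 (mod 643)
11^4 = (11^2)^2 ≡ 121^2 = 14641 ≡ 495 (mod 643)
11^8 = (11^4)^2 ≡ 495^2 = 245025 ≡ 42 (mod 643)
11^16 = (11^8)^2 ≡ 42^2 = 1764 ≡ 478 (mod 643)
11^32 = (11^16)^2 ≡ 478^2 = 228484 ≡ 219 (mod 643)
11^33 = 11^32 · 11^1 ≡ 219 · 11 ≡ 480 (mod 643).

480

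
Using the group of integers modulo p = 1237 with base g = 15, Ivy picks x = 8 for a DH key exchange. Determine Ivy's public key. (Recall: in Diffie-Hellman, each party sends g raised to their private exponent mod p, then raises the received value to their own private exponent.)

Public value = 15^8 (mod 1237).
15^1 ≡ 15 (mod 1237)
15^2 = (15^1)^2 ≡ 15^2 = 225 ≡ 225 (mod 1237)
15^4 = (15^2)^2 ≡ 225^2 = 50625 ≡ 1145 (mod 1237)
15^8 = (15^4)^2 ≡ 1145^2 = 1311025 ≡ 1042 (mod 1237)

1042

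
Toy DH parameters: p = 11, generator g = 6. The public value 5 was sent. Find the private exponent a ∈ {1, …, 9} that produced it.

Try successive powers of 6 modulo 11:
6^1 ≡ 6
6^2 ≡ 3
6^3 ≡ 7
6^4 ≡ 9
6^5 ≡ 10
6^6 ≡ 5
Found: a = 6.

6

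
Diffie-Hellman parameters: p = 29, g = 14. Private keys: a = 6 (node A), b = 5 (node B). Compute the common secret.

22

Node B sends B = g^b mod p = 14^5 mod 29.
14^1 ≡ 14 (mod 29)
14^2 = (14^1)^2 ≡ 14^2 = 196 ≡ 22 (mod 29)
14^4 = (14^2)^2 ≡ 22^2 = 484 ≡ 20 (mod 29)
14^5 = 14^4 · 14^1 ≡ 20 · 14 ≡ 19 (mod 29).
So B = 19. Node A then computes K = B^a mod p = 19^6 mod 29.
19^1 ≡ 19 (mod 29)
19^2 = (19^1)^2 ≡ 19^2 = 361 ≡ 13 (mod 29)
19^4 = (19^2)^2 ≡ 13^2 = 169 ≡ 24 (mod 29)
19^6 = 19^4 · 19^2 ≡ 24 · 13 ≡ 22 (mod 29).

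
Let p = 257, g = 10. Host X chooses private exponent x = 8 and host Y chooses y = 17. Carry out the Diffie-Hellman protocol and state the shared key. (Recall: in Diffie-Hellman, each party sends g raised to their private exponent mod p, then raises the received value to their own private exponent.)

242

Host Y sends B = g^y mod p = 10^17 mod 257.
10^1 ≡ 10 (mod 257)
10^2 = (10^1)^2 ≡ 10^2 = 100 ≡ 100 (mod 257)
10^4 = (10^2)^2 ≡ 100^2 = 10000 ≡ 234 (mod 257)
10^8 = (10^4)^2 ≡ 234^2 = 54756 ≡ 15 (mod 257)
10^16 = (10^8)^2 ≡ 15^2 = 225 ≡ 225 (mod 257)
10^17 = 10^16 · 10^1 ≡ 225 · 10 ≡ 194 (mod 257).
So B = 194. Host X then computes K = B^x mod p = 194^8 mod 257.
194^1 ≡ 194 (mod 257)
194^2 = (194^1)^2 ≡ 194^2 = 37636 ≡ 114 (mod 257)
194^4 = (194^2)^2 ≡ 114^2 = 12996 ≡ 146 (mod 257)
194^8 = (194^4)^2 ≡ 146^2 = 21316 ≡ 242 (mod 257)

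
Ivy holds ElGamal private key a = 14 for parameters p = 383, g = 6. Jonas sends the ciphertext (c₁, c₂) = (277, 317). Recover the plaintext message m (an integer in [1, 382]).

Shared mask s = c₁^a mod p = 277^14 mod 383.
277^1 ≡ 277 (mod 383)
277^2 = (277^1)^2 ≡ 277^2 = 76729 ≡ 129 (mod 383)
277^4 = (277^2)^2 ≡ 129^2 = 16641 ≡ 172 (mod 383)
277^8 = (277^4)^2 ≡ 172^2 = 29584 ≡ 93 (mod 383)
277^14 = 277^8 · 277^4 · 277^2 ≡ 93 · 172 · 129 ≡ 263 (mod 383).
So s = 263; s⁻¹ ≡ 150 (mod 383).
m = c₂ · s⁻¹ mod 383 = 317 · 150 mod 383 = 58.

58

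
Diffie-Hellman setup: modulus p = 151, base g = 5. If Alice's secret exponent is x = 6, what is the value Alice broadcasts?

72

Public value = 5^6 mod 151.
5^1 ≡ 5 (mod 151)
5^2 = (5^1)^2 ≡ 5^2 = 25 ≡ 25 (mod 151)
5^4 = (5^2)^2 ≡ 25^2 = 625 ≡ 21 (mod 151)
5^6 = 5^4 · 5^2 ≡ 21 · 25 ≡ 72 (mod 151).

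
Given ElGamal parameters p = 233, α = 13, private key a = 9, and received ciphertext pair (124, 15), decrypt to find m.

Shared mask s = c₁^a mod p = 124^9 mod 233.
124^1 ≡ 124 (mod 233)
124^2 = (124^1)^2 ≡ 124^2 = 15376 ≡ 231 (mod 233)
124^4 = (124^2)^2 ≡ 231^2 = 53361 ≡ 4 (mod 233)
124^8 = (124^4)^2 ≡ 4^2 = 16 ≡ 16 (mod 233)
124^9 = 124^8 · 124^1 ≡ 16 · 124 ≡ 120 (mod 233).
So s = 120; s⁻¹ ≡ 200 (mod 233).
m = c₂ · s⁻¹ mod 233 = 15 · 200 mod 233 = 204.

204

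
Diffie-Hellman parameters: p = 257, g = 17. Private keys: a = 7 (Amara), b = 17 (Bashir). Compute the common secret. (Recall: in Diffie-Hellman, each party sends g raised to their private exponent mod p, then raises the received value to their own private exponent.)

120

Bashir sends B = g^b mod p = 17^17 mod 257.
17^1 ≡ 17 (mod 257)
17^2 = (17^1)^2 ≡ 17^2 = 289 ≡ 32 (mod 257)
17^4 = (17^2)^2 ≡ 32^2 = 1024 ≡ 253 (mod 257)
17^8 = (17^4)^2 ≡ 253^2 = 64009 ≡ 16 (mod 257)
17^16 = (17^8)^2 ≡ 16^2 = 256 ≡ 256 (mod 257)
17^17 = 17^16 · 17^1 ≡ 256 · 17 ≡ 240 (mod 257).
So B = 240. Amara then computes K = B^a mod p = 240^7 mod 257.
240^1 ≡ 240 (mod 257)
240^2 = (240^1)^2 ≡ 240^2 = 57600 ≡ 32 (mod 257)
240^4 = (240^2)^2 ≡ 32^2 = 1024 ≡ 253 (mod 257)
240^7 = 240^4 · 240^2 · 240^1 ≡ 253 · 32 · 240 ≡ 120 (mod 257).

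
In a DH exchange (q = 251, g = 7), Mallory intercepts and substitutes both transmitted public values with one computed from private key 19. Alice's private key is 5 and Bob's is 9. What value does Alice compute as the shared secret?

204

Alice receives Mallory's public value M = 7^19 mod 251 instead of the honest one.
7^1 ≡ 7 (mod 251)
7^2 = (7^1)^2 ≡ 7^2 = 49 ≡ 49 (mod 251)
7^4 = (7^2)^2 ≡ 49^2 = 2401 ≡ 142 (mod 251)
7^8 = (7^4)^2 ≡ 142^2 = 20164 ≡ 84 (mod 251)
7^16 = (7^8)^2 ≡ 84^2 = 7056 ≡ 28 (mod 251)
7^19 = 7^16 · 7^2 · 7^1 ≡ 28 · 49 · 7 ≡ 66 (mod 251).
So M = 66. Alice computes K = M^5 mod 251.
66^1 ≡ 66 (mod 251)
66^2 = (66^1)^2 ≡ 66^2 = 4356 ≡ 89 (mod 251)
66^4 = (66^2)^2 ≡ 89^2 = 7921 ≡ 140 (mod 251)
66^5 = 66^4 · 66^1 ≡ 140 · 66 ≡ 204 (mod 251).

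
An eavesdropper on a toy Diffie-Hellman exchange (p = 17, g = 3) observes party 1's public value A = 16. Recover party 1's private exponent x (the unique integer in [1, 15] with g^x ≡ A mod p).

8

Try successive powers of 3 modulo 17:
3^1 ≡ 3
3^2 ≡ 9
3^3 ≡ 10
3^4 ≡ 13
3^5 ≡ 5
3^6 ≡ 15
3^7 ≡ 11
3^8 ≡ 16
Found: x = 8.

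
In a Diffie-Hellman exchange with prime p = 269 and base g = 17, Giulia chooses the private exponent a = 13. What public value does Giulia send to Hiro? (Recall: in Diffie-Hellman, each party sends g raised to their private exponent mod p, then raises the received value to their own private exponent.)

Public value = 17^13 mod 269.
17^1 ≡ 17 (mod 269)
17^2 = (17^1)^2 ≡ 17^2 = 289 ≡ 20 (mod 269)
17^4 = (17^2)^2 ≡ 20^2 = 400 ≡ 131 (mod 269)
17^8 = (17^4)^2 ≡ 131^2 = 17161 ≡ 214 (mod 269)
17^13 = 17^8 · 17^4 · 17^1 ≡ 214 · 131 · 17 ≡ 179 (mod 269).

179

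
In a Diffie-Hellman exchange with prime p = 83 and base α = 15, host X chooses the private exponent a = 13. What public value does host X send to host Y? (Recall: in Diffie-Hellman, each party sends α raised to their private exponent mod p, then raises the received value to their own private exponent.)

Public value = 15^{13} \pmod{83}.
15^1 ≡ 15 (mod 83)
15^2 = (15^1)^2 ≡ 15^2 = 225 ≡ 59 (mod 83)
15^4 = (15^2)^2 ≡ 59^2 = 3481 ≡ 78 (mod 83)
15^8 = (15^4)^2 ≡ 78^2 = 6084 ≡ 25 (mod 83)
15^13 = 15^8 · 15^4 · 15^1 ≡ 25 · 78 · 15 ≡ 34 (mod 83).

34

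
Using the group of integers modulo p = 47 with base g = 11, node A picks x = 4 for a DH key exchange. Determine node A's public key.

24

Public value = 11^4 (mod 47).
11^1 ≡ 11 (mod 47)
11^2 = (11^1)^2 ≡ 11^2 = 121 ≡ 27 (mod 47)
11^4 = (11^2)^2 ≡ 27^2 = 729 ≡ 24 (mod 47)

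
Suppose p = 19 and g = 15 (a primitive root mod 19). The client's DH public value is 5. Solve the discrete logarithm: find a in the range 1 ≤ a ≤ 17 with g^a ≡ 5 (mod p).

8

Try successive powers of 15 modulo 19:
15^1 ≡ 15
15^2 ≡ 16
15^3 ≡ 12
15^4 ≡ 9
15^5 ≡ 2
15^6 ≡ 11
15^7 ≡ 13
15^8 ≡ 5
Found: a = 8.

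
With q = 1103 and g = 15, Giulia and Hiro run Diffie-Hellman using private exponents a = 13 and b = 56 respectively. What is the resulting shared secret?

24

Hiro sends B = g^b mod q = 15^56 mod 1103.
15^1 ≡ 15 (mod 1103)
15^2 = (15^1)^2 ≡ 15^2 = 225 ≡ 225 (mod 1103)
15^4 = (15^2)^2 ≡ 225^2 = 50625 ≡ 990 (mod 1103)
15^8 = (15^4)^2 ≡ 990^2 = 980100 ≡ 636 (mod 1103)
15^16 = (15^8)^2 ≡ 636^2 = 404496 ≡ 798 (mod 1103)
15^32 = (15^16)^2 ≡ 798^2 = 636804 ≡ 373 (mod 1103)
15^56 = 15^32 · 15^16 · 15^8 ≡ 373 · 798 · 636 ≡ 54 (mod 1103).
So B = 54. Giulia then computes K = B^a mod q = 54^13 mod 1103.
54^1 ≡ 54 (mod 1103)
54^2 = (54^1)^2 ≡ 54^2 = 2916 ≡ 710 (mod 1103)
54^4 = (54^2)^2 ≡ 710^2 = 504100 ≡ 29 (mod 1103)
54^8 = (54^4)^2 ≡ 29^2 = 841 ≡ 841 (mod 1103)
54^13 = 54^8 · 54^4 · 54^1 ≡ 841 · 29 · 54 ≡ 24 (mod 1103).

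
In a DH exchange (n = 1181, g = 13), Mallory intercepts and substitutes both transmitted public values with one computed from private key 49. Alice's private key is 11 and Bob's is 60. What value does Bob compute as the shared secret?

Bob receives Mallory's public value M = 13^49 mod 1181 instead of the honest one.
13^1 ≡ 13 (mod 1181)
13^2 = (13^1)^2 ≡ 13^2 = 169 ≡ 169 (mod 1181)
13^4 = (13^2)^2 ≡ 169^2 = 28561 ≡ 217 (mod 1181)
13^8 = (13^4)^2 ≡ 217^2 = 47089 ≡ 1030 (mod 1181)
13^16 = (13^8)^2 ≡ 1030^2 = 1060900 ≡ 362 (mod 1181)
13^32 = (13^16)^2 ≡ 362^2 = 131044 ≡ 1134 (mod 1181)
13^49 = 13^32 · 13^16 · 13^1 ≡ 1134 · 362 · 13 ≡ 846 (mod 1181).
So M = 846. Bob computes K = M^60 mod 1181.
846^1 ≡ 846 (mod 1181)
846^2 = (846^1)^2 ≡ 846^2 = 715716 ≡ 30 (mod 1181)
846^4 = (846^2)^2 ≡ 30^2 = 900 ≡ 900 (mod 1181)
846^8 = (846^4)^2 ≡ 900^2 = 810000 ≡ 1015 (mod 1181)
846^16 = (846^8)^2 ≡ 1015^2 = 1030225 ≡ 393 (mod 1181)
846^32 = (846^16)^2 ≡ 393^2 = 154449 ≡ 919 (mod 1181)
846^60 = 846^32 · 846^16 · 846^8 · 846^4 ≡ 919 · 393 · 1015 · 900 ≡ 176 (mod 1181).

176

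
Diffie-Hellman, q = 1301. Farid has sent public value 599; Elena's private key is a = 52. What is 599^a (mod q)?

Shared key K = 599^52 mod 1301.
599^1 ≡ 599 (mod 1301)
599^2 = (599^1)^2 ≡ 599^2 = 358801 ≡ 1026 (mod 1301)
599^4 = (599^2)^2 ≡ 1026^2 = 1052676 ≡ 167 (mod 1301)
599^8 = (599^4)^2 ≡ 167^2 = 27889 ≡ 568 (mod 1301)
599^16 = (599^8)^2 ≡ 568^2 = 322624 ≡ 1277 (mod 1301)
599^32 = (599^16)^2 ≡ 1277^2 = 1630729 ≡ 576 (mod 1301)
599^52 = 599^32 · 599^16 · 599^4 ≡ 576 · 1277 · 167 ≡ 667 (mod 1301).

667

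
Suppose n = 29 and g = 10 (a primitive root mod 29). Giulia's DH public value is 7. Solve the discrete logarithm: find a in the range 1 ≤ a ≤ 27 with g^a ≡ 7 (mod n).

20

Try successive powers of 10 modulo 29:
10^1 ≡ 10
10^2 ≡ 13
10^3 ≡ 14
10^4 ≡ 24
10^5 ≡ 8
10^6 ≡ 22
10^7 ≡ 17
10^8 ≡ 25
10^9 ≡ 18
10^10 ≡ 6
10^11 ≡ 2
10^12 ≡ 20
10^13 ≡ 26
10^14 ≡ 28
10^15 ≡ 19
10^16 ≡ 16
10^17 ≡ 15
10^18 ≡ 5
10^19 ≡ 21
10^20 ≡ 7
Found: a = 20.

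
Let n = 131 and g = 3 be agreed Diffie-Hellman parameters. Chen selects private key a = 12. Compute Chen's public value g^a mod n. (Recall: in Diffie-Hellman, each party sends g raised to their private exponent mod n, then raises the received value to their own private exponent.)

Public value = 3^12 mod 131.
3^1 ≡ 3 (mod 131)
3^2 = (3^1)^2 ≡ 3^2 = 9 ≡ 9 (mod 131)
3^4 = (3^2)^2 ≡ 9^2 = 81 ≡ 81 (mod 131)
3^8 = (3^4)^2 ≡ 81^2 = 6561 ≡ 11 (mod 131)
3^12 = 3^8 · 3^4 ≡ 11 · 81 ≡ 105 (mod 131).

105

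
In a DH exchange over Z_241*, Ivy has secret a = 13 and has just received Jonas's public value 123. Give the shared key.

Shared key K = 123^13 mod 241.
123^1 ≡ 123 (mod 241)
123^2 = (123^1)^2 ≡ 123^2 = 15129 ≡ 187 (mod 241)
123^4 = (123^2)^2 ≡ 187^2 = 34969 ≡ 24 (mod 241)
123^8 = (123^4)^2 ≡ 24^2 = 576 ≡ 94 (mod 241)
123^13 = 123^8 · 123^4 · 123^1 ≡ 94 · 24 · 123 ≡ 97 (mod 241).

97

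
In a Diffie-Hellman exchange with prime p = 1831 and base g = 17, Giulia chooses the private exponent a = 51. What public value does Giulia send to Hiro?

Public value = 17^51 mod 1831.
17^1 ≡ 17 (mod 1831)
17^2 = (17^1)^2 ≡ 17^2 = 289 ≡ 289 (mod 1831)
17^4 = (17^2)^2 ≡ 289^2 = 83521 ≡ 1126 (mod 1831)
17^8 = (17^4)^2 ≡ 1126^2 = 1267876 ≡ 824 (mod 1831)
17^16 = (17^8)^2 ≡ 824^2 = 678976 ≡ 1506 (mod 1831)
17^32 = (17^16)^2 ≡ 1506^2 = 2268036 ≡ 1258 (mod 1831)
17^51 = 17^32 · 17^16 · 17^2 · 17^1 ≡ 1258 · 1506 · 289 · 17 ≡ 190 (mod 1831).

190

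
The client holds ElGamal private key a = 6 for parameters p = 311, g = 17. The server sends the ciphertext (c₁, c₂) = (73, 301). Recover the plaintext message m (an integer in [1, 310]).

222

Shared mask s = c₁^a mod p = 73^6 mod 311.
73^1 ≡ 73 (mod 311)
73^2 = (73^1)^2 ≡ 73^2 = 5329 ≡ 42 (mod 311)
73^4 = (73^2)^2 ≡ 42^2 = 1764 ≡ 209 (mod 311)
73^6 = 73^4 · 73^2 ≡ 209 · 42 ≡ 70 (mod 311).
So s = 70; s⁻¹ ≡ 40 (mod 311).
m = c₂ · s⁻¹ mod 311 = 301 · 40 mod 311 = 222.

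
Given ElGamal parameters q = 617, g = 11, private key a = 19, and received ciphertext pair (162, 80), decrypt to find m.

Shared mask s = c₁^a mod q = 162^19 mod 617.
162^1 ≡ 162 (mod 617)
162^2 = (162^1)^2 ≡ 162^2 = 26244 ≡ 330 (mod 617)
162^4 = (162^2)^2 ≡ 330^2 = 108900 ≡ 308 (mod 617)
162^8 = (162^4)^2 ≡ 308^2 = 94864 ≡ 463 (mod 617)
162^16 = (162^8)^2 ≡ 463^2 = 214369 ≡ 270 (mod 617)
162^19 = 162^16 · 162^2 · 162^1 ≡ 270 · 330 · 162 ≡ 102 (mod 617).
So s = 102; s⁻¹ ≡ 369 (mod 617).
m = c₂ · s⁻¹ mod 617 = 80 · 369 mod 617 = 521.

521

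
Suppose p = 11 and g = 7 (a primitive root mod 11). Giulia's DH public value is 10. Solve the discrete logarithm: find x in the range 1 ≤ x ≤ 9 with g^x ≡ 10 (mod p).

Try successive powers of 7 modulo 11:
7^1 ≡ 7
7^2 ≡ 5
7^3 ≡ 2
7^4 ≡ 3
7^5 ≡ 10
Found: x = 5.

5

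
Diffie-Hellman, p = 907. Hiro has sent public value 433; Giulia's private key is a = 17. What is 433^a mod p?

Shared key K = 433^17 mod 907.
433^1 ≡ 433 (mod 907)
433^2 = (433^1)^2 ≡ 433^2 = 187489 ≡ 647 (mod 907)
433^4 = (433^2)^2 ≡ 647^2 = 418609 ≡ 482 (mod 907)
433^8 = (433^4)^2 ≡ 482^2 = 232324 ≡ 132 (mod 907)
433^16 = (433^8)^2 ≡ 132^2 = 17424 ≡ 191 (mod 907)
433^17 = 433^16 · 433^1 ≡ 191 · 433 ≡ 166 (mod 907).

166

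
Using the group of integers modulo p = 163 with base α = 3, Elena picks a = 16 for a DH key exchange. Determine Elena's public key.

51

Public value = 3^16 mod 163.
3^1 ≡ 3 (mod 163)
3^2 = (3^1)^2 ≡ 3^2 = 9 ≡ 9 (mod 163)
3^4 = (3^2)^2 ≡ 9^2 = 81 ≡ 81 (mod 163)
3^8 = (3^4)^2 ≡ 81^2 = 6561 ≡ 41 (mod 163)
3^16 = (3^8)^2 ≡ 41^2 = 1681 ≡ 51 (mod 163)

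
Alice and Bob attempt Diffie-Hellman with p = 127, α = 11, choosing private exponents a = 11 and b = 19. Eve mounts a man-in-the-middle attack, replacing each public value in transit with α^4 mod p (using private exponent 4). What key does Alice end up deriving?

Alice receives Eve's public value M = 11^4 mod 127 instead of the honest one.
11^1 ≡ 11 (mod 127)
11^2 = (11^1)^2 ≡ 11^2 = 121 ≡ 121 (mod 127)
11^4 = (11^2)^2 ≡ 121^2 = 14641 ≡ 36 (mod 127)
So M = 36. Alice computes K = M^11 mod 127.
36^1 ≡ 36 (mod 127)
36^2 = (36^1)^2 ≡ 36^2 = 1296 ≡ 26 (mod 127)
36^4 = (36^2)^2 ≡ 26^2 = 676 ≡ 41 (mod 127)
36^8 = (36^4)^2 ≡ 41^2 = 1681 ≡ 30 (mod 127)
36^11 = 36^8 · 36^2 · 36^1 ≡ 30 · 26 · 36 ≡ 13 (mod 127).

13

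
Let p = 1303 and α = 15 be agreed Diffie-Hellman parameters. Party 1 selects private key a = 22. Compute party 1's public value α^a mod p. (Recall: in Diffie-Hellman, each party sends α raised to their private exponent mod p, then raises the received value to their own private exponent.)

1228

Public value = 15^22 mod 1303.
15^1 ≡ 15 (mod 1303)
15^2 = (15^1)^2 ≡ 15^2 = 225 ≡ 225 (mod 1303)
15^4 = (15^2)^2 ≡ 225^2 = 50625 ≡ 1111 (mod 1303)
15^8 = (15^4)^2 ≡ 1111^2 = 1234321 ≡ 380 (mod 1303)
15^16 = (15^8)^2 ≡ 380^2 = 144400 ≡ 1070 (mod 1303)
15^22 = 15^16 · 15^4 · 15^2 ≡ 1070 · 1111 · 225 ≡ 1228 (mod 1303).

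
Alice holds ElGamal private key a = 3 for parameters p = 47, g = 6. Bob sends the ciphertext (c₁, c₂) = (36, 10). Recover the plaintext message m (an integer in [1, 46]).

Shared mask s = c₁^a mod p = 36^3 mod 47.
36^1 ≡ 36 (mod 47)
36^2 = (36^1)^2 ≡ 36^2 = 1296 ≡ 27 (mod 47)
36^3 = 36^2 · 36^1 ≡ 27 · 36 ≡ 32 (mod 47).
So s = 32; s⁻¹ ≡ 25 (mod 47).
m = c₂ · s⁻¹ mod 47 = 10 · 25 mod 47 = 15.

15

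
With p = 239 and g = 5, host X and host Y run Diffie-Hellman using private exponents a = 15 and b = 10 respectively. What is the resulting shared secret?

Host Y sends B = g^b mod p = 5^10 mod 239.
5^1 ≡ 5 (mod 239)
5^2 = (5^1)^2 ≡ 5^2 = 25 ≡ 25 (mod 239)
5^4 = (5^2)^2 ≡ 25^2 = 625 ≡ 147 (mod 239)
5^8 = (5^4)^2 ≡ 147^2 = 21609 ≡ 99 (mod 239)
5^10 = 5^8 · 5^2 ≡ 99 · 25 ≡ 85 (mod 239).
So B = 85. Host X then computes K = B^a mod p = 85^15 mod 239.
85^1 ≡ 85 (mod 239)
85^2 = (85^1)^2 ≡ 85^2 = 7225 ≡ 55 (mod 239)
85^4 = (85^2)^2 ≡ 55^2 = 3025 ≡ 157 (mod 239)
85^8 = (85^4)^2 ≡ 157^2 = 24649 ≡ 32 (mod 239)
85^15 = 85^8 · 85^4 · 85^2 · 85^1 ≡ 32 · 157 · 55 · 85 ≡ 192 (mod 239).

192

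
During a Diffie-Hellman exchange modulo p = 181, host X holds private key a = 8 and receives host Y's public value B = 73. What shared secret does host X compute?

Shared key K = 73^8 mod 181.
73^1 ≡ 73 (mod 181)
73^2 = (73^1)^2 ≡ 73^2 = 5329 ≡ 80 (mod 181)
73^4 = (73^2)^2 ≡ 80^2 = 6400 ≡ 65 (mod 181)
73^8 = (73^4)^2 ≡ 65^2 = 4225 ≡ 62 (mod 181)

62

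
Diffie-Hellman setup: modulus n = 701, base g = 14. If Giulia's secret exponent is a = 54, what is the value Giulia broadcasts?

Public value = 14^54 mod 701.
14^1 ≡ 14 (mod 701)
14^2 = (14^1)^2 ≡ 14^2 = 196 ≡ 196 (mod 701)
14^4 = (14^2)^2 ≡ 196^2 = 38416 ≡ 562 (mod 701)
14^8 = (14^4)^2 ≡ 562^2 = 315844 ≡ 394 (mod 701)
14^16 = (14^8)^2 ≡ 394^2 = 155236 ≡ 315 (mod 701)
14^32 = (14^16)^2 ≡ 315^2 = 99225 ≡ 384 (mod 701)
14^54 = 14^32 · 14^16 · 14^4 · 14^2 ≡ 384 · 315 · 562 · 196 ≡ 408 (mod 701).

408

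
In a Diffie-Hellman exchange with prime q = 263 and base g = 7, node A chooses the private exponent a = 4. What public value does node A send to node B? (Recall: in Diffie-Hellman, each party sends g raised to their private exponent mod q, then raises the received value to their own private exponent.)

34

Public value = 7^4 mod 263.
7^1 ≡ 7 (mod 263)
7^2 = (7^1)^2 ≡ 7^2 = 49 ≡ 49 (mod 263)
7^4 = (7^2)^2 ≡ 49^2 = 2401 ≡ 34 (mod 263)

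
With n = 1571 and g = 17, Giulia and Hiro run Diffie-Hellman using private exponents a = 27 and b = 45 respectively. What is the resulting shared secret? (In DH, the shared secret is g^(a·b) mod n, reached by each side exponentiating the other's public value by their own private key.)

Hiro sends B = g^b mod n = 17^45 mod 1571.
17^1 ≡ 17 (mod 1571)
17^2 = (17^1)^2 ≡ 17^2 = 289 ≡ 289 (mod 1571)
17^4 = (17^2)^2 ≡ 289^2 = 83521 ≡ 258 (mod 1571)
17^8 = (17^4)^2 ≡ 258^2 = 66564 ≡ 582 (mod 1571)
17^16 = (17^8)^2 ≡ 582^2 = 338724 ≡ 959 (mod 1571)
17^32 = (17^16)^2 ≡ 959^2 = 919681 ≡ 646 (mod 1571)
17^45 = 17^32 · 17^8 · 17^4 · 17^1 ≡ 646 · 582 · 258 · 17 ≡ 474 (mod 1571).
So B = 474. Giulia then computes K = B^a mod n = 474^27 mod 1571.
474^1 ≡ 474 (mod 1571)
474^2 = (474^1)^2 ≡ 474^2 = 224676 ≡ 23 (mod 1571)
474^4 = (474^2)^2 ≡ 23^2 = 529 ≡ 529 (mod 1571)
474^8 = (474^4)^2 ≡ 529^2 = 279841 ≡ 203 (mod 1571)
474^16 = (474^8)^2 ≡ 203^2 = 41209 ≡ 363 (mod 1571)
474^27 = 474^16 · 474^8 · 474^2 · 474^1 ≡ 363 · 203 · 23 · 474 ≡ 1492 (mod 1571).

1492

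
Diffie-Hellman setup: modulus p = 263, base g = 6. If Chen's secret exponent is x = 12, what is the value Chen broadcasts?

242

Public value = 6^12 mod 263.
6^1 ≡ 6 (mod 263)
6^2 = (6^1)^2 ≡ 6^2 = 36 ≡ 36 (mod 263)
6^4 = (6^2)^2 ≡ 36^2 = 1296 ≡ 244 (mod 263)
6^8 = (6^4)^2 ≡ 244^2 = 59536 ≡ 98 (mod 263)
6^12 = 6^8 · 6^4 ≡ 98 · 244 ≡ 242 (mod 263).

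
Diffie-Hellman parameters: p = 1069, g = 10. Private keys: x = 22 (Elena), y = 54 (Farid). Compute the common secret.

39

Elena sends A = g^x mod p = 10^22 mod 1069.
10^1 ≡ 10 (mod 1069)
10^2 = (10^1)^2 ≡ 10^2 = 100 ≡ 100 (mod 1069)
10^4 = (10^2)^2 ≡ 100^2 = 10000 ≡ 379 (mod 1069)
10^8 = (10^4)^2 ≡ 379^2 = 143641 ≡ 395 (mod 1069)
10^16 = (10^8)^2 ≡ 395^2 = 156025 ≡ 1020 (mod 1069)
10^22 = 10^16 · 10^4 · 10^2 ≡ 1020 · 379 · 100 ≡ 822 (mod 1069).
So A = 822. Farid then computes K = A^y mod p = 822^54 mod 1069.
822^1 ≡ 822 (mod 1069)
822^2 = (822^1)^2 ≡ 822^2 = 675684 ≡ 76 (mod 1069)
822^4 = (822^2)^2 ≡ 76^2 = 5776 ≡ 431 (mod 1069)
822^8 = (822^4)^2 ≡ 431^2 = 185761 ≡ 824 (mod 1069)
822^16 = (822^8)^2 ≡ 824^2 = 678976 ≡ 161 (mod 1069)
822^32 = (822^16)^2 ≡ 161^2 = 25921 ≡ 265 (mod 1069)
822^54 = 822^32 · 822^16 · 822^4 · 822^2 ≡ 265 · 161 · 431 · 76 ≡ 39 (mod 1069).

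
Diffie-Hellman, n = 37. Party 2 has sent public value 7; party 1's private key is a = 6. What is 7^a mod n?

26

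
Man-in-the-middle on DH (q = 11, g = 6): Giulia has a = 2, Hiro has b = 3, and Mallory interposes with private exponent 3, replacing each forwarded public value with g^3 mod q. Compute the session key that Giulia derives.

Giulia receives Mallory's public value M = 6^3 mod 11 instead of the honest one.
6^1 ≡ 6 (mod 11)
6^2 = (6^1)^2 ≡ 6^2 = 36 ≡ 3 (mod 11)
6^3 = 6^2 · 6^1 ≡ 3 · 6 ≡ 7 (mod 11).
So M = 7. Giulia computes K = M^2 mod 11.
7^1 ≡ 7 (mod 11)
7^2 = (7^1)^2 ≡ 7^2 = 49 ≡ 5 (mod 11)

5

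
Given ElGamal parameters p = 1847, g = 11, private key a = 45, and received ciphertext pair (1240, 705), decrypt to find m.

893

Shared mask s = c₁^a mod p = 1240^45 mod 1847.
1240^1 ≡ 1240 (mod 1847)
1240^2 = (1240^1)^2 ≡ 1240^2 = 1537600 ≡ 896 (mod 1847)
1240^4 = (1240^2)^2 ≡ 896^2 = 802816 ≡ 1218 (mod 1847)
1240^8 = (1240^4)^2 ≡ 1218^2 = 1483524 ≡ 383 (mod 1847)
1240^16 = (1240^8)^2 ≡ 383^2 = 146689 ≡ 776 (mod 1847)
1240^32 = (1240^16)^2 ≡ 776^2 = 602176 ≡ 54 (mod 1847)
1240^45 = 1240^32 · 1240^8 · 1240^4 · 1240^1 ≡ 54 · 383 · 1218 · 1240 ≡ 98 (mod 1847).
So s = 98; s⁻¹ ≡ 1602 (mod 1847).
m = c₂ · s⁻¹ mod 1847 = 705 · 1602 mod 1847 = 893.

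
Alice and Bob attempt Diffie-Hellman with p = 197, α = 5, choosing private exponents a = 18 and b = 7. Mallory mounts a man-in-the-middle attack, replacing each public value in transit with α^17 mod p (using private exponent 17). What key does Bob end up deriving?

128

Bob receives Mallory's public value M = 5^17 mod 197 instead of the honest one.
5^1 ≡ 5 (mod 197)
5^2 = (5^1)^2 ≡ 5^2 = 25 ≡ 25 (mod 197)
5^4 = (5^2)^2 ≡ 25^2 = 625 ≡ 34 (mod 197)
5^8 = (5^4)^2 ≡ 34^2 = 1156 ≡ 171 (mod 197)
5^16 = (5^8)^2 ≡ 171^2 = 29241 ≡ 85 (mod 197)
5^17 = 5^16 · 5^1 ≡ 85 · 5 ≡ 31 (mod 197).
So M = 31. Bob computes K = M^7 mod 197.
31^1 ≡ 31 (mod 197)
31^2 = (31^1)^2 ≡ 31^2 = 961 ≡ 173 (mod 197)
31^4 = (31^2)^2 ≡ 173^2 = 29929 ≡ 182 (mod 197)
31^7 = 31^4 · 31^2 · 31^1 ≡ 182 · 173 · 31 ≡ 128 (mod 197).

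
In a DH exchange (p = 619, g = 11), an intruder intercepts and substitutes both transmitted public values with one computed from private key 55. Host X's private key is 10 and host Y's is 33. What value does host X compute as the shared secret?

Host X receives an intruder's public value M = 11^55 mod 619 instead of the honest one.
11^1 ≡ 11 (mod 619)
11^2 = (11^1)^2 ≡ 11^2 = 121 ≡ 121 (mod 619)
11^4 = (11^2)^2 ≡ 121^2 = 14641 ≡ 404 (mod 619)
11^8 = (11^4)^2 ≡ 404^2 = 163216 ≡ 419 (mod 619)
11^16 = (11^8)^2 ≡ 419^2 = 175561 ≡ 384 (mod 619)
11^32 = (11^16)^2 ≡ 384^2 = 147456 ≡ 134 (mod 619)
11^55 = 11^32 · 11^16 · 11^4 · 11^2 · 11^1 ≡ 134 · 384 · 404 · 121 · 11 ≡ 83 (mod 619).
So M = 83. Host X computes K = M^10 mod 619.
83^1 ≡ 83 (mod 619)
83^2 = (83^1)^2 ≡ 83^2 = 6889 ≡ 80 (mod 619)
83^4 = (83^2)^2 ≡ 80^2 = 6400 ≡ 210 (mod 619)
83^8 = (83^4)^2 ≡ 210^2 = 44100 ≡ 151 (mod 619)
83^10 = 83^8 · 83^2 ≡ 151 · 80 ≡ 319 (mod 619).

319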